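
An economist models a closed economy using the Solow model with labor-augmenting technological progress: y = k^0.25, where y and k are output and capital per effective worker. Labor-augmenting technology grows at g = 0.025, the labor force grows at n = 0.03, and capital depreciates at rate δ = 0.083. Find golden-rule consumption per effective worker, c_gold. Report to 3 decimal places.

The effective depreciation rate is n + g + δ = 0.03 + 0.025 + 0.083 = 0.138.
Golden rule sets MPK = n+g+δ: 0.25·k^(0.25−1) = 0.138, so k_gold = (0.25/0.138)^(1/0.75) ≈ 2.2084.
y_gold = 2.2084^0.25 ≈ 1.2190.
c_gold = y_gold − (n+g+δ)·k_gold = 1.2190 − 0.138·2.2084 ≈ 0.9143.

c_gold ≈ 0.914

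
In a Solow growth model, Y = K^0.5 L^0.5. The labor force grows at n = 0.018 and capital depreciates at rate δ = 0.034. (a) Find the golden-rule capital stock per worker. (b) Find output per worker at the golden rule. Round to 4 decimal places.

(a) k_gold ≈ 92.4556; (b) y_gold ≈ 9.6154

Break-even investment rate: n + δ = 0.018 + 0.034 = 0.052.
Setting f'(k) = n+δ gives 0.5·k^(0.5−1) = 0.052, hence k_gold = (0.5/0.052)^(1/0.5) ≈ 92.4556.
y_gold = 92.4556^0.5 ≈ 9.6154.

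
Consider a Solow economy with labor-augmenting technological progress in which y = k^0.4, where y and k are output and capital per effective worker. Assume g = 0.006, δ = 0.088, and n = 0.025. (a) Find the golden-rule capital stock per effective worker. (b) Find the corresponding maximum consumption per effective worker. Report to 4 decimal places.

Capital per effective worker breaks even when investment replaces (n + g + δ)·k; here n + g + δ = 0.119.
Maximizing c = f(k) − (n+g+δ)·k gives f'(k) = n+g+δ, i.e. 0.4·k^(0.4−1) = 0.119, so k_gold = (0.4/0.119)^(1/0.6) ≈ 7.5426.
y_gold = 7.5426^0.4 ≈ 2.2439; c_gold = y_gold − 0.119·k_gold ≈ 1.3464.

(a) k_gold ≈ 7.5426; (b) c_gold ≈ 1.3464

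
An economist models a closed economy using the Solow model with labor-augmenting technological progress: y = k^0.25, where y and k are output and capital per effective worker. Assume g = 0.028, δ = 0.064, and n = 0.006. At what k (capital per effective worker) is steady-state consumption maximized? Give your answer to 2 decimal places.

Capital per effective worker breaks even when investment replaces (n + g + δ)·k; here n + g + δ = 0.098.
Setting f'(k) = n+g+δ gives 0.25·k^(0.25−1) = 0.098, hence k_gold = (0.25/0.098)^(1/0.75) ≈ 3.4857.

k_gold ≈ 3.49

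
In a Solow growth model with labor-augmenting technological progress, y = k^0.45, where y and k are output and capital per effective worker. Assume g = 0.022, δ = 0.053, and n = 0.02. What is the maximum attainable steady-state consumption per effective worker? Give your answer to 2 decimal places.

c_gold ≈ 1.96

Capital per effective worker breaks even when investment replaces (n + g + δ)·k; here n + g + δ = 0.095.
Maximizing c = f(k) − (n+g+δ)·k gives f'(k) = n+g+δ, i.e. 0.45·k^(0.45−1) = 0.095, so k_gold = (0.45/0.095)^(1/0.55) ≈ 16.9107.
y_gold = 16.9107^0.45 ≈ 3.5700.
c_gold = y_gold − (n+g+δ)·k_gold = 3.5700 − 0.095·16.9107 ≈ 1.9635.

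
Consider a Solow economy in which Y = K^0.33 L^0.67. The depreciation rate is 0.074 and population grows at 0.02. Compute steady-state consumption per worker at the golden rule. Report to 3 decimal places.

The effective depreciation rate is n + δ = 0.02 + 0.074 = 0.094.
Maximizing c = f(k) − (n+δ)·k gives f'(k) = n+δ, i.e. 0.33·k^(0.33−1) = 0.094, so k_gold = (0.33/0.094)^(1/0.67) ≈ 6.5164.
y_gold = 6.5164^0.33 ≈ 1.8562.
c_gold = y_gold − (n+δ)·k_gold = 1.8562 − 0.094·6.5164 ≈ 1.2436.

c_gold ≈ 1.244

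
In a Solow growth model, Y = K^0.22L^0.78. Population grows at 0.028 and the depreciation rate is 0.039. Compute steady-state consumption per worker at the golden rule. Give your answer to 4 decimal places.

c_gold ≈ 1.0908

The effective depreciation rate is n + δ = 0.028 + 0.039 = 0.067.
At the golden rule the marginal product of capital equals n+δ: 0.22·k^(0.22−1) = 0.067. Solving, k_gold = (0.22/0.067)^(1/0.78) ≈ 4.5918.
y_gold = 4.5918^0.22 ≈ 1.3984.
c_gold = y_gold − (n+δ)·k_gold = 1.3984 − 0.067·4.5918 ≈ 1.0908.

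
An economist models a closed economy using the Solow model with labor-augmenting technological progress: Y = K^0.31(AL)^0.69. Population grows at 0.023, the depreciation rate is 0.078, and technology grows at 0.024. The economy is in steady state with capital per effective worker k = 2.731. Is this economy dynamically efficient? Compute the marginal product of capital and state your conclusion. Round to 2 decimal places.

dynamically efficient; MPK ≈ 0.15

Break-even investment rate: n + g + δ = 0.023 + 0.024 + 0.078 = 0.125.
MPK = 0.31·k^(0.31−1) = 0.31·2.731^(-0.69) ≈ 0.1550.
MPK > 0.125, so the economy is dynamically efficient (under-saving).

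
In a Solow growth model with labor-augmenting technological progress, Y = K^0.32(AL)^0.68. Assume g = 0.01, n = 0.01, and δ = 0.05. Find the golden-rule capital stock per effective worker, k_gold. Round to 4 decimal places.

k_gold ≈ 9.3468

The effective depreciation rate is n + g + δ = 0.01 + 0.01 + 0.05 = 0.07.
Maximizing c = f(k) − (n+g+δ)·k gives f'(k) = n+g+δ, i.e. 0.32·k^(0.32−1) = 0.07, so k_gold = (0.32/0.07)^(1/0.68) ≈ 9.3468.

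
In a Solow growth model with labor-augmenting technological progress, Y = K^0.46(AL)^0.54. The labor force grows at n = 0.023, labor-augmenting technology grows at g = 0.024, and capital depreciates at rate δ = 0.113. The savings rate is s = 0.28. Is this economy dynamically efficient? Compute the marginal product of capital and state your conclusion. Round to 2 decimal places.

n + g + δ = 0.023 + 0.024 + 0.113 = 0.16.
Steady-state k*: s·k^0.46 = 0.16·k gives k* = (0.28/0.16)^(1/0.54) ≈ 2.8188.
MPK = 0.46·2.8188^(-0.54) ≈ 0.2629.
MPK > n+g+δ = 0.16, so the economy is dynamically efficient (under-saving).

dynamically efficient; MPK ≈ 0.26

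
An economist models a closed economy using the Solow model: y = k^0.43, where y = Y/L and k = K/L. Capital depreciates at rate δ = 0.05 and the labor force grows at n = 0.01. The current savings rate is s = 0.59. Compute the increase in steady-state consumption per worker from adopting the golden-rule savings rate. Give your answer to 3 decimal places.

Δc ≈ 0.219

Capital per worker breaks even when investment replaces (n + δ)·k; here n + δ = 0.06.
Current steady state (s = 0.59): k* = (0.59/0.06)^(1/0.57) ≈ 55.1544, y* = 55.1544^0.43 ≈ 5.6089, c* = (1−0.59)·5.6089 ≈ 2.2997.
Golden rule sets MPK = n+δ: 0.43·k^(0.43−1) = 0.06, so k_gold = (0.43/0.06)^(1/0.57) ≈ 31.6633.
y_gold = 31.6633^0.43 ≈ 4.4181, c_gold = y_gold − 0.06·k_gold ≈ 2.5183.
Gain: Δc = 2.5183 − 2.2997 ≈ 0.2187.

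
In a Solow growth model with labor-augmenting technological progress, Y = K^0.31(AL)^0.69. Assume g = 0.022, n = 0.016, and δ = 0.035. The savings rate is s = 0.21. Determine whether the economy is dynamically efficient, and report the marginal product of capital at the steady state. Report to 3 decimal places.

Break-even investment rate: n + g + δ = 0.016 + 0.022 + 0.035 = 0.073.
Steady-state k*: s·k^0.31 = 0.073·k gives k* = (0.21/0.073)^(1/0.69) ≈ 4.6245.
MPK = 0.31·4.6245^(-0.69) ≈ 0.1078.
MPK > n+g+δ = 0.073, so the economy is dynamically efficient (under-saving).

dynamically efficient; MPK ≈ 0.108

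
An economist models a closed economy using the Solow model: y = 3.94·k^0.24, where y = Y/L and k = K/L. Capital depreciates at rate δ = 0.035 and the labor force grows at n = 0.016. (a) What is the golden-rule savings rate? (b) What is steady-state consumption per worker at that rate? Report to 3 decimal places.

(a) s_gold = 0.240; (b) c_gold ≈ 7.530

The effective depreciation rate is n + δ = 0.016 + 0.035 = 0.051.
For Cobb-Douglas, s_gold equals capital's share: s_gold = 0.24.
Maximizing c = f(k) − (n+δ)·k gives f'(k) = n+δ, i.e. 0.24·3.94·k^(0.24−1) = 0.051, so k_gold = (0.24·3.94/0.051)^(1/0.76) ≈ 46.6232.
y_gold = 3.94·46.6232^0.24 ≈ 9.9074; c_gold = (1−0.24)·y_gold ≈ 7.5296.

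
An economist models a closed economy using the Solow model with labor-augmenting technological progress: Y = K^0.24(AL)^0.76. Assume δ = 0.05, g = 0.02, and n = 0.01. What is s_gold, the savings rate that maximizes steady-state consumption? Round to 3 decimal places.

s_gold = 0.240

Break-even investment rate: n + g + δ = 0.01 + 0.02 + 0.05 = 0.08.
At the golden rule MPK = n+g+δ, and in any Cobb-Douglas steady state s = (n+g+δ)·k/y = MPK·k/y = capital's share 0.24.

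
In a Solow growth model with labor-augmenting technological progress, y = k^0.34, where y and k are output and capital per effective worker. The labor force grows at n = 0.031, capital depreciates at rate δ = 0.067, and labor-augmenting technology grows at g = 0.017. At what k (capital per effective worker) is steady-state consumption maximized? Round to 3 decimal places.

Capital per effective worker breaks even when investment replaces (n + g + δ)·k; here n + g + δ = 0.115.
Setting f'(k) = n+g+δ gives 0.34·k^(0.34−1) = 0.115, hence k_gold = (0.34/0.115)^(1/0.66) ≈ 5.1678.

k_gold ≈ 5.168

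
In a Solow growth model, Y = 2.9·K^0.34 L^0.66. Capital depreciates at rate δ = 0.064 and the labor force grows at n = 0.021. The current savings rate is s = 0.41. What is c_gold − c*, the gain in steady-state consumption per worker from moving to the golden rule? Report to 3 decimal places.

Δc ≈ 0.105

The effective depreciation rate is n + δ = 0.021 + 0.064 = 0.085.
Current steady state (s = 0.41): k* = (0.41·2.9/0.085)^(1/0.66) ≈ 54.4508, y* = 2.9·54.4508^0.34 ≈ 11.2886, c* = (1−0.41)·11.2886 ≈ 6.6603.
Maximizing c = f(k) − (n+δ)·k gives f'(k) = n+δ, i.e. 0.34·2.9·k^(0.34−1) = 0.085, so k_gold = (0.34·2.9/0.085)^(1/0.66) ≈ 41.0030.
y_gold = 2.9·41.0030^0.34 ≈ 10.2507, c_gold = y_gold − 0.085·k_gold ≈ 6.7655.
Gain: Δc = 6.7655 − 6.6603 ≈ 0.1052.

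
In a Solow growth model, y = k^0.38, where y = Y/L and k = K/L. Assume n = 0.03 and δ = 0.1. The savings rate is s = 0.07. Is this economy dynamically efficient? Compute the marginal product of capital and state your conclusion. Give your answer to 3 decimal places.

dynamically efficient; MPK ≈ 0.706

n + δ = 0.03 + 0.1 = 0.13.
Steady-state k*: s·k^0.38 = 0.13·k gives k* = (0.07/0.13)^(1/0.62) ≈ 0.3684.
MPK = 0.38·0.3684^(-0.62) ≈ 0.7057.
MPK > n+δ = 0.13, so the economy is dynamically efficient (under-saving).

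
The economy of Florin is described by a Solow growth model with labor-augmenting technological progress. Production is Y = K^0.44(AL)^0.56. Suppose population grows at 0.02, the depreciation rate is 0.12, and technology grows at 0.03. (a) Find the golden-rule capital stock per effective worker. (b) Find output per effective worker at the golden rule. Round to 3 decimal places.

(a) k_gold ≈ 5.464; (b) y_gold ≈ 2.111

Break-even investment rate: n + g + δ = 0.02 + 0.03 + 0.12 = 0.17.
At the golden rule the marginal product of capital equals n+g+δ: 0.44·k^(0.44−1) = 0.17. Solving, k_gold = (0.44/0.17)^(1/0.56) ≈ 5.4639.
y_gold = 5.4639^0.44 ≈ 2.1111.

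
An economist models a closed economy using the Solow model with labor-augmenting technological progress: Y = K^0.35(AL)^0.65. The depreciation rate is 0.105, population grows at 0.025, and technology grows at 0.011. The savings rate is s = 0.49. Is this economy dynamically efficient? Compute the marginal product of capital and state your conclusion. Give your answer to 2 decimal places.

dynamically inefficient; MPK ≈ 0.10

Break-even investment rate: n + g + δ = 0.025 + 0.011 + 0.105 = 0.141.
Steady-state k*: s·k^0.35 = 0.141·k gives k* = (0.49/0.141)^(1/0.65) ≈ 6.7963.
MPK = 0.35·6.7963^(-0.65) ≈ 0.1007.
MPK < n+g+δ = 0.141, so the economy is dynamically inefficient (over-saving).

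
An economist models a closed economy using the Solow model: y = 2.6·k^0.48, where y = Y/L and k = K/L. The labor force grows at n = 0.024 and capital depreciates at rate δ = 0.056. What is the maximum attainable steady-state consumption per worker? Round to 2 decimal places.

c_gold ≈ 17.07

Break-even investment rate: n + δ = 0.024 + 0.056 = 0.08.
Maximizing c = f(k) − (n+δ)·k gives f'(k) = n+δ, i.e. 0.48·2.6·k^(0.48−1) = 0.08, so k_gold = (0.48·2.6/0.08)^(1/0.52) ≈ 197.0019.
y_gold = 2.6·197.0019^0.48 ≈ 32.8336.
c_gold = y_gold − (n+δ)·k_gold = 32.8336 − 0.08·197.0019 ≈ 17.0735.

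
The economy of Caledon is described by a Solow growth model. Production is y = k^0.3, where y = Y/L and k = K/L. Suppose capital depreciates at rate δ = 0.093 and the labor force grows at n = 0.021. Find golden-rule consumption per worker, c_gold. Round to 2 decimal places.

n + δ = 0.021 + 0.093 = 0.114.
Golden rule sets MPK = n+δ: 0.3·k^(0.3−1) = 0.114, so k_gold = (0.3/0.114)^(1/0.7) ≈ 3.9839.
y_gold = 3.9839^0.3 ≈ 1.5139.
c_gold = y_gold − (n+δ)·k_gold = 1.5139 − 0.114·3.9839 ≈ 1.0597.

c_gold ≈ 1.06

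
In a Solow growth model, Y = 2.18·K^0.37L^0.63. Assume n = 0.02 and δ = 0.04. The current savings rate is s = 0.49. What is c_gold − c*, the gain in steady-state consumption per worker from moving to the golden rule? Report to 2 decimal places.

Δc ≈ 0.29

Capital per worker breaks even when investment replaces (n + δ)·k; here n + δ = 0.06.
Current steady state (s = 0.49): k* = (0.49·2.18/0.06)^(1/0.63) ≈ 96.5879, y* = 2.18·96.5879^0.37 ≈ 11.8271, c* = (1−0.49)·11.8271 ≈ 6.0318.
Setting f'(k) = n+δ gives 0.37·2.18·k^(0.37−1) = 0.06, hence k_gold = (0.37·2.18/0.06)^(1/0.63) ≈ 61.8416.
y_gold = 2.18·61.8416^0.37 ≈ 10.0284, c_gold = y_gold − 0.06·k_gold ≈ 6.3179.
Gain: Δc = 6.3179 − 6.0318 ≈ 0.2861.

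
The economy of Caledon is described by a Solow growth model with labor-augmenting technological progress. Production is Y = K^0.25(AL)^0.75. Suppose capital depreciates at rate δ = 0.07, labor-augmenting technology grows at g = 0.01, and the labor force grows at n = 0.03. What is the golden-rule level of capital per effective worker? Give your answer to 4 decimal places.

k_gold ≈ 2.9881

Break-even investment rate: n + g + δ = 0.03 + 0.01 + 0.07 = 0.11.
Setting f'(k) = n+g+δ gives 0.25·k^(0.25−1) = 0.11, hence k_gold = (0.25/0.11)^(1/0.75) ≈ 2.9881.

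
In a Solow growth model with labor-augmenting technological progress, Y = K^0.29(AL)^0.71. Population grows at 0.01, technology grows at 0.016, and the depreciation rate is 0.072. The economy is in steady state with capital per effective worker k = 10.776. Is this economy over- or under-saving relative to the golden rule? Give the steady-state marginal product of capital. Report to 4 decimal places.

Capital per effective worker breaks even when investment replaces (n + g + δ)·k; here n + g + δ = 0.098.
MPK = 0.29·k^(0.29−1) = 0.29·10.776^(-0.71) ≈ 0.0536.
MPK < 0.098, so the economy is dynamically inefficient (over-saving).

over-saving; MPK ≈ 0.0536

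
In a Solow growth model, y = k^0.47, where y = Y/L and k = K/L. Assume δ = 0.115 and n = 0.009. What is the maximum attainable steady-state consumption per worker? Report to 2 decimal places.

c_gold ≈ 1.73

The effective depreciation rate is n + δ = 0.009 + 0.115 = 0.124.
Setting f'(k) = n+δ gives 0.47·k^(0.47−1) = 0.124, hence k_gold = (0.47/0.124)^(1/0.53) ≈ 12.3550.
y_gold = 12.3550^0.47 ≈ 3.2596.
c_gold = y_gold − (n+δ)·k_gold = 3.2596 − 0.124·12.3550 ≈ 1.7276.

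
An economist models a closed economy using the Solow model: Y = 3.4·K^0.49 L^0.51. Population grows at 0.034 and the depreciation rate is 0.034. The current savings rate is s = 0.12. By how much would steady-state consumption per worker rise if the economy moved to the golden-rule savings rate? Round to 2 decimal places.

Break-even investment rate: n + δ = 0.034 + 0.034 = 0.068.
Current steady state (s = 0.12): k* = (0.12·3.4/0.068)^(1/0.51) ≈ 33.5573, y* = 3.4·33.5573^0.49 ≈ 19.0158, c* = (1−0.12)·19.0158 ≈ 16.7339.
Setting f'(k) = n+δ gives 0.49·3.4·k^(0.49−1) = 0.068, hence k_gold = (0.49·3.4/0.068)^(1/0.51) ≈ 529.4867.
y_gold = 3.4·529.4867^0.49 ≈ 73.4798, c_gold = y_gold − 0.068·k_gold ≈ 37.4747.
Gain: Δc = 37.4747 − 16.7339 ≈ 20.7408.

Δc ≈ 20.74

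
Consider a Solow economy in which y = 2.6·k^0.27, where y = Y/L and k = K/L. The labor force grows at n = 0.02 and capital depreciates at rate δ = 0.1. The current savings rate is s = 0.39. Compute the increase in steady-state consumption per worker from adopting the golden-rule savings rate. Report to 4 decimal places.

Δc ≈ 0.1556

Capital per worker breaks even when investment replaces (n + δ)·k; here n + δ = 0.12.
Current steady state (s = 0.39): k* = (0.39·2.6/0.12)^(1/0.73) ≈ 18.6066, y* = 2.6·18.6066^0.27 ≈ 5.7251, c* = (1−0.39)·5.7251 ≈ 3.4923.
At the golden rule the marginal product of capital equals n+δ: 0.27·2.6·k^(0.27−1) = 0.12. Solving, k_gold = (0.27·2.6/0.12)^(1/0.73) ≈ 11.2434.
y_gold = 2.6·11.2434^0.27 ≈ 4.9971, c_gold = y_gold − 0.12·k_gold ≈ 3.6479.
Gain: Δc = 3.6479 − 3.4923 ≈ 0.1556.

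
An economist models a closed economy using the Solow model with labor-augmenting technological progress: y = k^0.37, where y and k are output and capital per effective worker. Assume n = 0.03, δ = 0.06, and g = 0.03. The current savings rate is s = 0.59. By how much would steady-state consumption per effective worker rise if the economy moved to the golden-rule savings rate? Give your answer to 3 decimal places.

n + g + δ = 0.03 + 0.03 + 0.06 = 0.12.
Current steady state (s = 0.59): k* = (0.59/0.12)^(1/0.63) ≈ 12.5282, y* = 12.5282^0.37 ≈ 2.5481, c* = (1−0.59)·2.5481 ≈ 1.0447.
Setting f'(k) = n+g+δ gives 0.37·k^(0.37−1) = 0.12, hence k_gold = (0.37/0.12)^(1/0.63) ≈ 5.9734.
y_gold = 5.9734^0.37 ≈ 1.9373, c_gold = y_gold − 0.12·k_gold ≈ 1.2205.
Gain: Δc = 1.2205 − 1.0447 ≈ 0.1758.

Δc ≈ 0.176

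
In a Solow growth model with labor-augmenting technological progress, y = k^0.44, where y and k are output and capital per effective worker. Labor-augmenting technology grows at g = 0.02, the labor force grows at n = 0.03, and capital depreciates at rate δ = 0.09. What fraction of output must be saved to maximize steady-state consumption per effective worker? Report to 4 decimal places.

Break-even investment rate: n + g + δ = 0.03 + 0.02 + 0.09 = 0.14.
At the golden rule MPK = n+g+δ, and in any Cobb-Douglas steady state s = (n+g+δ)·k/y = MPK·k/y = capital's share 0.44.

s_gold = 0.4400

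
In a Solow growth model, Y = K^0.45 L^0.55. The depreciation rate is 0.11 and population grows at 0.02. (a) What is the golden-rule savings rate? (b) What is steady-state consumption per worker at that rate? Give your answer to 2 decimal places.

(a) s_gold = 0.45; (b) c_gold ≈ 1.52

Capital per worker breaks even when investment replaces (n + δ)·k; here n + δ = 0.13.
For Cobb-Douglas, s_gold equals capital's share: s_gold = 0.45.
At the golden rule the marginal product of capital equals n+δ: 0.45·k^(0.45−1) = 0.13. Solving, k_gold = (0.45/0.13)^(1/0.55) ≈ 9.5607.
y_gold = 9.5607^0.45 ≈ 2.7620; c_gold = (1−0.45)·y_gold ≈ 1.5191.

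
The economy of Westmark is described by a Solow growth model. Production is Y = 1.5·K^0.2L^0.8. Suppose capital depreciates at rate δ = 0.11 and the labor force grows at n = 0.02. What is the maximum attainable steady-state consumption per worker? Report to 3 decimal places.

n + δ = 0.02 + 0.11 = 0.13.
Golden rule sets MPK = n+δ: 0.2·1.5·k^(0.2−1) = 0.13, so k_gold = (0.2·1.5/0.13)^(1/0.8) ≈ 2.8443.
y_gold = 1.5·2.8443^0.2 ≈ 1.8488.
c_gold = y_gold − (n+δ)·k_gold = 1.8488 − 0.13·2.8443 ≈ 1.4790.

c_gold ≈ 1.479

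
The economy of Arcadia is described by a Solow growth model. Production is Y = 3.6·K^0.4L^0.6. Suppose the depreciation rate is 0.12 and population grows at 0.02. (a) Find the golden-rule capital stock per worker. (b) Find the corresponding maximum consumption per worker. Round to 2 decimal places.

Capital per worker breaks even when investment replaces (n + δ)·k; here n + δ = 0.14.
Setting f'(k) = n+δ gives 0.4·3.6·k^(0.4−1) = 0.14, hence k_gold = (0.4·3.6/0.14)^(1/0.6) ≈ 48.6472.
y_gold = 3.6·48.6472^0.4 ≈ 17.0265; c_gold = y_gold − 0.14·k_gold ≈ 10.2159.

(a) k_gold ≈ 48.65; (b) c_gold ≈ 10.22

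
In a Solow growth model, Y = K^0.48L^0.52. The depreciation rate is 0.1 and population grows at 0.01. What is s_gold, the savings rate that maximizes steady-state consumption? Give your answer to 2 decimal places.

s_gold = 0.48

n + δ = 0.01 + 0.1 = 0.11.
At the golden rule MPK = n+δ, and in any Cobb-Douglas steady state s = (n+δ)·k/y = MPK·k/y = capital's share 0.48.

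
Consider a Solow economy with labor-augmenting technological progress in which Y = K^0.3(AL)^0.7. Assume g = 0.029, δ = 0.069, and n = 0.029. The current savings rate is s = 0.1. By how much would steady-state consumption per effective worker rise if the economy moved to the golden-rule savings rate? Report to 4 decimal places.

Break-even investment rate: n + g + δ = 0.029 + 0.029 + 0.069 = 0.127.
Current steady state (s = 0.1): k* = (0.1/0.127)^(1/0.7) ≈ 0.7107, y* = 0.7107^0.3 ≈ 0.9026, c* = (1−0.1)·0.9026 ≈ 0.8124.
Golden rule sets MPK = n+g+δ: 0.3·k^(0.3−1) = 0.127, so k_gold = (0.3/0.127)^(1/0.7) ≈ 3.4144.
y_gold = 3.4144^0.3 ≈ 1.4454, c_gold = y_gold − 0.127·k_gold ≈ 1.0118.
Gain: Δc = 1.0118 − 0.8124 ≈ 0.1994.

Δc ≈ 0.1994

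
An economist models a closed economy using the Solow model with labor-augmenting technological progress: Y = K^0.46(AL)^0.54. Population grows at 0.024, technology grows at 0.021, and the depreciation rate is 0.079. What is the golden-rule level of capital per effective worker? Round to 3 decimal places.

The effective depreciation rate is n + g + δ = 0.024 + 0.021 + 0.079 = 0.124.
At the golden rule the marginal product of capital equals n+g+δ: 0.46·k^(0.46−1) = 0.124. Solving, k_gold = (0.46/0.124)^(1/0.54) ≈ 11.3325.

k_gold ≈ 11.333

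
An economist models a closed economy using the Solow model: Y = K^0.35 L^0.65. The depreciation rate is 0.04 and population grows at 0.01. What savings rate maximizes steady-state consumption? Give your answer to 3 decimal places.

s_gold = 0.350

n + δ = 0.01 + 0.04 = 0.05.
At the golden rule MPK = n+δ, and in any Cobb-Douglas steady state s = (n+δ)·k/y = MPK·k/y = capital's share 0.35.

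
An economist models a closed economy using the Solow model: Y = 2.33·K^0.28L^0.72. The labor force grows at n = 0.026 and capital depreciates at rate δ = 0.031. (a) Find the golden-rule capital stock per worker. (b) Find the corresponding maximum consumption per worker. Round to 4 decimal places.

(a) k_gold ≈ 29.5347; (b) c_gold ≈ 4.3289

n + δ = 0.026 + 0.031 = 0.057.
At the golden rule the marginal product of capital equals n+δ: 0.28·2.33·k^(0.28−1) = 0.057. Solving, k_gold = (0.28·2.33/0.057)^(1/0.72) ≈ 29.5347.
y_gold = 2.33·29.5347^0.28 ≈ 6.0124; c_gold = y_gold − 0.057·k_gold ≈ 4.3289.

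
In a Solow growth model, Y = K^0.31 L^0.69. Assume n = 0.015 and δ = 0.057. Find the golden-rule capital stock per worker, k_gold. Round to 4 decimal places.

Capital per worker breaks even when investment replaces (n + δ)·k; here n + δ = 0.072.
Setting f'(k) = n+δ gives 0.31·k^(0.31−1) = 0.072, hence k_gold = (0.31/0.072)^(1/0.69) ≈ 8.2963.

k_gold ≈ 8.2963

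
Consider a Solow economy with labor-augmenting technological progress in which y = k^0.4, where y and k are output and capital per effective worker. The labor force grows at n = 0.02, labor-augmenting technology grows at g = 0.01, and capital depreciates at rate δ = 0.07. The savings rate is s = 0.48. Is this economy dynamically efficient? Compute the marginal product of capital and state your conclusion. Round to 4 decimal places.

dynamically inefficient; MPK ≈ 0.0833

n + g + δ = 0.02 + 0.01 + 0.07 = 0.1.
Steady-state k*: s·k^0.4 = 0.1·k gives k* = (0.48/0.1)^(1/0.6) ≈ 13.6585.
MPK = 0.4·13.6585^(-0.6) ≈ 0.0833.
MPK < n+g+δ = 0.1, so the economy is dynamically inefficient (over-saving).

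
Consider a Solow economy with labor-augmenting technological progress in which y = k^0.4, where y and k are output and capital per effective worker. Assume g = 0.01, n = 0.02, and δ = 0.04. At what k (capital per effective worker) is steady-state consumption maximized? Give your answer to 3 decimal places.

Capital per effective worker breaks even when investment replaces (n + g + δ)·k; here n + g + δ = 0.07.
Golden rule sets MPK = n+g+δ: 0.4·k^(0.4−1) = 0.07, so k_gold = (0.4/0.07)^(1/0.6) ≈ 18.2643.

k_gold ≈ 18.264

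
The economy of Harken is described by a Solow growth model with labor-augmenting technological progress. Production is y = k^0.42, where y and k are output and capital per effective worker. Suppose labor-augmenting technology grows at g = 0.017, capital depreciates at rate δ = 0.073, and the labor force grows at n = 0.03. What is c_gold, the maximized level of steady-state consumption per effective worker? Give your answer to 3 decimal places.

The effective depreciation rate is n + g + δ = 0.03 + 0.017 + 0.073 = 0.12.
Golden rule sets MPK = n+g+δ: 0.42·k^(0.42−1) = 0.12, so k_gold = (0.42/0.12)^(1/0.58) ≈ 8.6706.
y_gold = 8.6706^0.42 ≈ 2.4773.
c_gold = y_gold − (n+g+δ)·k_gold = 2.4773 − 0.12·8.6706 ≈ 1.4368.

c_gold ≈ 1.437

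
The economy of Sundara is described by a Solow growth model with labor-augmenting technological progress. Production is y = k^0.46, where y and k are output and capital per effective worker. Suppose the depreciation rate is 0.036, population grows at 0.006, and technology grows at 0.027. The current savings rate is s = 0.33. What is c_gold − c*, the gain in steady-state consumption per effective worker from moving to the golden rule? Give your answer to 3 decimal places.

Δc ≈ 0.177

The effective depreciation rate is n + g + δ = 0.006 + 0.027 + 0.036 = 0.069.
Current steady state (s = 0.33): k* = (0.33/0.069)^(1/0.54) ≈ 18.1401, y* = 18.1401^0.46 ≈ 3.7929, c* = (1−0.33)·3.7929 ≈ 2.5413.
Setting f'(k) = n+g+δ gives 0.46·k^(0.46−1) = 0.069, hence k_gold = (0.46/0.069)^(1/0.54) ≈ 33.5550.
y_gold = 33.5550^0.46 ≈ 5.0332, c_gold = y_gold − 0.069·k_gold ≈ 2.7180.
Gain: Δc = 2.7180 − 2.5413 ≈ 0.1767.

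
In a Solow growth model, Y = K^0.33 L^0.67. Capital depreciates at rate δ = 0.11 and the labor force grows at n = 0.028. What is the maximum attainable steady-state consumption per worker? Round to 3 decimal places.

n + δ = 0.028 + 0.11 = 0.138.
Setting f'(k) = n+δ gives 0.33·k^(0.33−1) = 0.138, hence k_gold = (0.33/0.138)^(1/0.67) ≈ 3.6739.
y_gold = 3.6739^0.33 ≈ 1.5364.
c_gold = y_gold − (n+δ)·k_gold = 1.5364 − 0.138·3.6739 ≈ 1.0294.

c_gold ≈ 1.029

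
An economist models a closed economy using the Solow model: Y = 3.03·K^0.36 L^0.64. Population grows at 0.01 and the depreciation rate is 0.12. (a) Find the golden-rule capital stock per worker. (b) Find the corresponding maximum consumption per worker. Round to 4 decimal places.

Capital per worker breaks even when investment replaces (n + δ)·k; here n + δ = 0.13.
Setting f'(k) = n+δ gives 0.36·3.03·k^(0.36−1) = 0.13, hence k_gold = (0.36·3.03/0.13)^(1/0.64) ≈ 27.7613.
y_gold = 3.03·27.7613^0.36 ≈ 10.0249; c_gold = y_gold − 0.13·k_gold ≈ 6.4160.

(a) k_gold ≈ 27.7613; (b) c_gold ≈ 6.4160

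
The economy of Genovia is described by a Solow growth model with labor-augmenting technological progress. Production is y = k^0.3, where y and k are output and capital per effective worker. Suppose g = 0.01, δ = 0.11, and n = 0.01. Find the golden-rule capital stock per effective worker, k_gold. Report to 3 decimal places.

Break-even investment rate: n + g + δ = 0.01 + 0.01 + 0.11 = 0.13.
At the golden rule the marginal product of capital equals n+g+δ: 0.3·k^(0.3−1) = 0.13. Solving, k_gold = (0.3/0.13)^(1/0.7) ≈ 3.3024.

k_gold ≈ 3.302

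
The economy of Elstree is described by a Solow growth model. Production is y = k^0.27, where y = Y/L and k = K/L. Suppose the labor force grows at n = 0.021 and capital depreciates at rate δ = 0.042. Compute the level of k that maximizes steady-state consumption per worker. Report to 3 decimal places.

n + δ = 0.021 + 0.042 = 0.063.
Maximizing c = f(k) − (n+δ)·k gives f'(k) = n+δ, i.e. 0.27·k^(0.27−1) = 0.063, so k_gold = (0.27/0.063)^(1/0.73) ≈ 7.3415.

k_gold ≈ 7.342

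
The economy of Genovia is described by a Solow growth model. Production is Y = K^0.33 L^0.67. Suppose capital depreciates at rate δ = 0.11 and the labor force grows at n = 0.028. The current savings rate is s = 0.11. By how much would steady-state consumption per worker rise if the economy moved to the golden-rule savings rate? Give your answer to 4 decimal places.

n + δ = 0.028 + 0.11 = 0.138.
Current steady state (s = 0.11): k* = (0.11/0.138)^(1/0.67) ≈ 0.7129, y* = 0.7129^0.33 ≈ 0.8943, c* = (1−0.11)·0.8943 ≈ 0.7959.
Golden rule sets MPK = n+δ: 0.33·k^(0.33−1) = 0.138, so k_gold = (0.33/0.138)^(1/0.67) ≈ 3.6739.
y_gold = 3.6739^0.33 ≈ 1.5364, c_gold = y_gold − 0.138·k_gold ≈ 1.0294.
Gain: Δc = 1.0294 − 0.7959 ≈ 0.2334.

Δc ≈ 0.2334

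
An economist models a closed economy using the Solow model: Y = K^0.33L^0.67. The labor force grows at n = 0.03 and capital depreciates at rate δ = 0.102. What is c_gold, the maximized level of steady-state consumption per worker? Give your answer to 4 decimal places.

n + δ = 0.03 + 0.102 = 0.132.
Golden rule sets MPK = n+δ: 0.33·k^(0.33−1) = 0.132, so k_gold = (0.33/0.132)^(1/0.67) ≈ 3.9259.
y_gold = 3.9259^0.33 ≈ 1.5704.
c_gold = y_gold − (n+δ)·k_gold = 1.5704 − 0.132·3.9259 ≈ 1.0521.

c_gold ≈ 1.0521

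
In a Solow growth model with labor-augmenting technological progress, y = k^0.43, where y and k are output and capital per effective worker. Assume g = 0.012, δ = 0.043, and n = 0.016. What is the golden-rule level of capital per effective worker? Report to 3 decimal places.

k_gold ≈ 23.567

Break-even investment rate: n + g + δ = 0.016 + 0.012 + 0.043 = 0.071.
Setting f'(k) = n+g+δ gives 0.43·k^(0.43−1) = 0.071, hence k_gold = (0.43/0.071)^(1/0.57) ≈ 23.5667.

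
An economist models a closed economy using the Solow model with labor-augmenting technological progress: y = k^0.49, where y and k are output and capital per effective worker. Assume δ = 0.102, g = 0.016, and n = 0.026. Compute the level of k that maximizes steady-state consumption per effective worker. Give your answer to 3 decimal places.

k_gold ≈ 11.036

Break-even investment rate: n + g + δ = 0.026 + 0.016 + 0.102 = 0.144.
Golden rule sets MPK = n+g+δ: 0.49·k^(0.49−1) = 0.144, so k_gold = (0.49/0.144)^(1/0.51) ≈ 11.0360.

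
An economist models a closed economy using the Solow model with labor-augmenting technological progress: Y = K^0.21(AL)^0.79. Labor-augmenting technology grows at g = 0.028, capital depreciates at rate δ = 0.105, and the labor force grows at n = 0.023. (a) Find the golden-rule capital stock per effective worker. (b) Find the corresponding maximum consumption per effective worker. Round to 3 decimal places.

(a) k_gold ≈ 1.457; (b) c_gold ≈ 0.855

The effective depreciation rate is n + g + δ = 0.023 + 0.028 + 0.105 = 0.156.
Setting f'(k) = n+g+δ gives 0.21·k^(0.21−1) = 0.156, hence k_gold = (0.21/0.156)^(1/0.79) ≈ 1.4568.
y_gold = 1.4568^0.21 ≈ 1.0822; c_gold = y_gold − 0.156·k_gold ≈ 0.8550.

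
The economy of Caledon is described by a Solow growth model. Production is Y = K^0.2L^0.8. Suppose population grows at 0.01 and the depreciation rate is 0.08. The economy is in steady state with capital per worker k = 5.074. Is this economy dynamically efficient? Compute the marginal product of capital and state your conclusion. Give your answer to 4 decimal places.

dynamically inefficient; MPK ≈ 0.0545

Break-even investment rate: n + δ = 0.01 + 0.08 = 0.09.
MPK = 0.2·k^(0.2−1) = 0.2·5.074^(-0.8) ≈ 0.0545.
MPK < 0.09, so the economy is dynamically inefficient (over-saving).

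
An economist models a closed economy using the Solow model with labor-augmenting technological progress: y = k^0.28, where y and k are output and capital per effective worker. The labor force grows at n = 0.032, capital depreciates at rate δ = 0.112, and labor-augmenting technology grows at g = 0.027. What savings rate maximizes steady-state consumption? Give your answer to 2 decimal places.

Capital per effective worker breaks even when investment replaces (n + g + δ)·k; here n + g + δ = 0.171.
At the golden rule MPK = n+g+δ, and in any Cobb-Douglas steady state s = (n+g+δ)·k/y = MPK·k/y = capital's share 0.28.

s_gold = 0.28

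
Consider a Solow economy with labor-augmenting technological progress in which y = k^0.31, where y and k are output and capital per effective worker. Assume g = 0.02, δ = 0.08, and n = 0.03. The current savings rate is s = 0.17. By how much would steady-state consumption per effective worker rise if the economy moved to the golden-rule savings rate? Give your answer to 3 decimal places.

n + g + δ = 0.03 + 0.02 + 0.08 = 0.13.
Current steady state (s = 0.17): k* = (0.17/0.13)^(1/0.69) ≈ 1.4752, y* = 1.4752^0.31 ≈ 1.1281, c* = (1−0.17)·1.1281 ≈ 0.9363.
Golden rule sets MPK = n+g+δ: 0.31·k^(0.31−1) = 0.13, so k_gold = (0.31/0.13)^(1/0.69) ≈ 3.5236.
y_gold = 3.5236^0.31 ≈ 1.4776, c_gold = y_gold − 0.13·k_gold ≈ 1.0196.
Gain: Δc = 1.0196 − 0.9363 ≈ 0.0832.

Δc ≈ 0.083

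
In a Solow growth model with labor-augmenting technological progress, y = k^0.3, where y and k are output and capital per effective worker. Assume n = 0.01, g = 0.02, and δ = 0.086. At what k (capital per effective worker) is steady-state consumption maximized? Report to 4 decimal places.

k_gold ≈ 3.8861

Break-even investment rate: n + g + δ = 0.01 + 0.02 + 0.086 = 0.116.
Setting f'(k) = n+g+δ gives 0.3·k^(0.3−1) = 0.116, hence k_gold = (0.3/0.116)^(1/0.7) ≈ 3.8861.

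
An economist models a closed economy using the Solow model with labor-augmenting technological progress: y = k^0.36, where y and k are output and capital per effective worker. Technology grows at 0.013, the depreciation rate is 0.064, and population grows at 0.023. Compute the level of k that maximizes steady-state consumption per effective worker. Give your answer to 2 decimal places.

k_gold ≈ 7.40

Capital per effective worker breaks even when investment replaces (n + g + δ)·k; here n + g + δ = 0.1.
Setting f'(k) = n+g+δ gives 0.36·k^(0.36−1) = 0.1, hence k_gold = (0.36/0.1)^(1/0.64) ≈ 7.3998.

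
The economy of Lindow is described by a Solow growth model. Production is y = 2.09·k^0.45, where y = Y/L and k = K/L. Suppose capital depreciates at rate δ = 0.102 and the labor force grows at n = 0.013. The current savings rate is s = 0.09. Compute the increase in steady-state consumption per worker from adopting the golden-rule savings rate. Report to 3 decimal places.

Capital per worker breaks even when investment replaces (n + δ)·k; here n + δ = 0.115.
Current steady state (s = 0.09): k* = (0.09·2.09/0.115)^(1/0.55) ≈ 2.4464, y* = 2.09·2.4464^0.45 ≈ 3.1260, c* = (1−0.09)·3.1260 ≈ 2.8446.
Maximizing c = f(k) − (n+δ)·k gives f'(k) = n+δ, i.e. 0.45·2.09·k^(0.45−1) = 0.115, so k_gold = (0.45·2.09/0.115)^(1/0.55) ≈ 45.6440.
y_gold = 2.09·45.6440^0.45 ≈ 11.6646, c_gold = y_gold − 0.115·k_gold ≈ 6.4155.
Gain: Δc = 6.4155 − 2.8446 ≈ 3.5709.

Δc ≈ 3.571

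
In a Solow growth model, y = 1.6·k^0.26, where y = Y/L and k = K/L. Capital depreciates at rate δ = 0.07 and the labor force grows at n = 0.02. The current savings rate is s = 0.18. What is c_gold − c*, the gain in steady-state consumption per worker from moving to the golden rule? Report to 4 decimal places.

n + δ = 0.02 + 0.07 = 0.09.
Current steady state (s = 0.18): k* = (0.18·1.6/0.09)^(1/0.74) ≈ 4.8154, y* = 1.6·4.8154^0.26 ≈ 2.4077, c* = (1−0.18)·2.4077 ≈ 1.9743.
Setting f'(k) = n+δ gives 0.26·1.6·k^(0.26−1) = 0.09, hence k_gold = (0.26·1.6/0.09)^(1/0.74) ≈ 7.9149.
y_gold = 1.6·7.9149^0.26 ≈ 2.7398, c_gold = y_gold − 0.09·k_gold ≈ 2.0274.
Gain: Δc = 2.0274 − 1.9743 ≈ 0.0531.

Δc ≈ 0.0531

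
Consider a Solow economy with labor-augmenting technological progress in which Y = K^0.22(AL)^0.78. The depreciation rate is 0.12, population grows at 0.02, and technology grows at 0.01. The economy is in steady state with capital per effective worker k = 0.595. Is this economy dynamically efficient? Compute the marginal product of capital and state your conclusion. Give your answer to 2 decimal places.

The effective depreciation rate is n + g + δ = 0.02 + 0.01 + 0.12 = 0.15.
MPK = 0.22·k^(0.22−1) = 0.22·0.595^(-0.78) ≈ 0.3298.
MPK > 0.15, so the economy is dynamically efficient (under-saving).

dynamically efficient; MPK ≈ 0.33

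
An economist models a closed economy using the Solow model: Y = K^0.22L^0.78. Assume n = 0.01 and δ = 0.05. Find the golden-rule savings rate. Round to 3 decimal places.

Capital per worker breaks even when investment replaces (n + δ)·k; here n + δ = 0.06.
At the golden rule MPK = n+δ, and in any Cobb-Douglas steady state s = (n+δ)·k/y = MPK·k/y = capital's share 0.22.

s_gold = 0.220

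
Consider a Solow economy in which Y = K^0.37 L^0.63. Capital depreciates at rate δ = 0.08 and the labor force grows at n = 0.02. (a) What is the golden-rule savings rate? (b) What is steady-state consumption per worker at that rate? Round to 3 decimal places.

Capital per worker breaks even when investment replaces (n + δ)·k; here n + δ = 0.1.
For Cobb-Douglas, s_gold equals capital's share: s_gold = 0.37.
Golden rule sets MPK = n+δ: 0.37·k^(0.37−1) = 0.1, so k_gold = (0.37/0.1)^(1/0.63) ≈ 7.9782.
y_gold = 7.9782^0.37 ≈ 2.1563; c_gold = (1−0.37)·y_gold ≈ 1.3585.

(a) s_gold = 0.370; (b) c_gold ≈ 1.358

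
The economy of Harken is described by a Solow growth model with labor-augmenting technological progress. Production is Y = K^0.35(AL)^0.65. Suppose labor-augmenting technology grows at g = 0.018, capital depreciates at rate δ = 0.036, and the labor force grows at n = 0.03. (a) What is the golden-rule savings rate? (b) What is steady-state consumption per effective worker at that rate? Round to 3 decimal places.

(a) s_gold = 0.350; (b) c_gold ≈ 1.402

The effective depreciation rate is n + g + δ = 0.03 + 0.018 + 0.036 = 0.084.
For Cobb-Douglas, s_gold equals capital's share: s_gold = 0.35.
Golden rule sets MPK = n+g+δ: 0.35·k^(0.35−1) = 0.084, so k_gold = (0.35/0.084)^(1/0.65) ≈ 8.9851.
y_gold = 8.9851^0.35 ≈ 2.1564; c_gold = (1−0.35)·y_gold ≈ 1.4017.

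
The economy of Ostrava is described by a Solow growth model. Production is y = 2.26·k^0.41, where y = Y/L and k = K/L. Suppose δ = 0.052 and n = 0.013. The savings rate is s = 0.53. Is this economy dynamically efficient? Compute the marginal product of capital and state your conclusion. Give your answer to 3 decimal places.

Break-even investment rate: n + δ = 0.013 + 0.052 = 0.065.
Steady-state k*: s·A·k^0.41 = 0.065·k gives k* = (0.53·2.26/0.065)^(1/0.59) ≈ 139.5938.
MPK = 0.41·2.26·139.5938^(-0.59) ≈ 0.0503.
MPK < n+δ = 0.065, so the economy is dynamically inefficient (over-saving).

dynamically inefficient; MPK ≈ 0.050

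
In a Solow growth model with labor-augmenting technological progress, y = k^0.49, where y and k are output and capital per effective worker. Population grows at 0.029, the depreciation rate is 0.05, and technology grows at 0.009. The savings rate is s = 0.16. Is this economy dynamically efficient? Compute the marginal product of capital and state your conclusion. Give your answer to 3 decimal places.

The effective depreciation rate is n + g + δ = 0.029 + 0.009 + 0.05 = 0.088.
Steady-state k*: s·k^0.49 = 0.088·k gives k* = (0.16/0.088)^(1/0.51) ≈ 3.2292.
MPK = 0.49·3.2292^(-0.51) ≈ 0.2695.
MPK > n+g+δ = 0.088, so the economy is dynamically efficient (under-saving).

dynamically efficient; MPK ≈ 0.269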